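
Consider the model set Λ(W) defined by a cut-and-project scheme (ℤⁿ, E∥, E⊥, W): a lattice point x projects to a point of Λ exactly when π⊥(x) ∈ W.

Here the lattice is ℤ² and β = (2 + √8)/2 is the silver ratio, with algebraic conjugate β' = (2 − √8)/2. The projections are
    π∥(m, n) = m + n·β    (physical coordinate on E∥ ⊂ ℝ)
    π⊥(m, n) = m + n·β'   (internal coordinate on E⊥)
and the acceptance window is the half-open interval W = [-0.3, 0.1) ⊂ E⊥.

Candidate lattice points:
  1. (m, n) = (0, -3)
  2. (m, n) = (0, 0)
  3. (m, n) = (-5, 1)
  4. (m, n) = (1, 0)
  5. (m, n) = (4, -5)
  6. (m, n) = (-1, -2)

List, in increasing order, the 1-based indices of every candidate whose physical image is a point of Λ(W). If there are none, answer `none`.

2, 6

β' = (2−√8)/2 ≈ -0.4142.
candidate 1: (m,n)=(0,-3) → π∥ = 0-3·β ≈ -7.2426, π⊥ = 0-3·β' ≈ 1.2426 ∉ [-0.3, 0.1) ⇒ out
candidate 2: (m,n)=(0,0) → π∥ = 0+0·β ≈ 0.0000, π⊥ = 0+0·β' ≈ 0.0000 ∈ [-0.3, 0.1) ⇒ IN Λ
candidate 3: (m,n)=(-5,1) → π∥ = -5+1·β ≈ -2.5858, π⊥ = -5+1·β' ≈ -5.4142 ∉ [-0.3, 0.1) ⇒ out
candidate 4: (m,n)=(1,0) → π∥ = 1+0·β ≈ 1.0000, π⊥ = 1+0·β' ≈ 1.0000 ∉ [-0.3, 0.1) ⇒ out
candidate 5: (m,n)=(4,-5) → π∥ = 4-5·β ≈ -8.0711, π⊥ = 4-5·β' ≈ 6.0711 ∉ [-0.3, 0.1) ⇒ out
candidate 6: (m,n)=(-1,-2) → π∥ = -1-2·β ≈ -5.8284, π⊥ = -1-2·β' ≈ -0.1716 ∈ [-0.3, 0.1) ⇒ IN Λ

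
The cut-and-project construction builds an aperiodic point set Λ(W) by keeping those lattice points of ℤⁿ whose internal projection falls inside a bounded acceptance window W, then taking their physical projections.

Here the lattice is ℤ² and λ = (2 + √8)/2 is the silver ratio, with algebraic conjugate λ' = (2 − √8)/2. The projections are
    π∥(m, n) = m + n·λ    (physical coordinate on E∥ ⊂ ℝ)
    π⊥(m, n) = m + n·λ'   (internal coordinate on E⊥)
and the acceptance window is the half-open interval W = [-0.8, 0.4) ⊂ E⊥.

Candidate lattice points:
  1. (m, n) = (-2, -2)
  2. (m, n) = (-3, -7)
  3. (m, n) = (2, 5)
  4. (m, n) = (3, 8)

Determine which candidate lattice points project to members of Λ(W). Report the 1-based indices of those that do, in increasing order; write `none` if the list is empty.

2, 3, 4

λ' = (2−√8)/2 ≈ -0.414214.
[1] lift (-2,-2): star map gives -1.171573; window check -0.8 ≤ -1.171573 < 0.4 is false → out
[2] lift (-3,-7): star map gives -0.100505; window check -0.8 ≤ -0.100505 < 0.4 is true → IN Λ
[3] lift (2,5): star map gives -0.071068; window check -0.8 ≤ -0.071068 < 0.4 is true → IN Λ
[4] lift (3,8): star map gives -0.313708; window check -0.8 ≤ -0.313708 < 0.4 is true → IN Λ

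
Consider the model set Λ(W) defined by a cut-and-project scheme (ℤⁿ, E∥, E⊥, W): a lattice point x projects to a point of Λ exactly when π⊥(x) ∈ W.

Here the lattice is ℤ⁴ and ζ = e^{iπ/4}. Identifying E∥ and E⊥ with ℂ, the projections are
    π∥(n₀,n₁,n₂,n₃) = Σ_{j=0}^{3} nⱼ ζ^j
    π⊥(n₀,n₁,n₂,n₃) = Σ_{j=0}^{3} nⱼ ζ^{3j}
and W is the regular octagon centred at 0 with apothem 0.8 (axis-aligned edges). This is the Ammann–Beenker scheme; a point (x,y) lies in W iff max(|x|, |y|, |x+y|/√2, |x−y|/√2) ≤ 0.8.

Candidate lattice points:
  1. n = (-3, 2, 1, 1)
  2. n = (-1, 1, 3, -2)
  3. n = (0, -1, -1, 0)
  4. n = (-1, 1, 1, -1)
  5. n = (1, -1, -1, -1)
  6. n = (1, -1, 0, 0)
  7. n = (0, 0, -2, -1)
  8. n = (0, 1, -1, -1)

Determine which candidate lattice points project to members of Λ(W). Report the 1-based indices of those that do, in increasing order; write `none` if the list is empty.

Internal map: ζ^{3j} for j=0..3 gives (1,0), (−√2/2,√2/2), (0,−1), (√2/2,√2/2).
#1 (-3, 2, 1, 1): internal (-3.7071, 1.1213); octagon support 3.7071 vs apothem 0.8 → ∉ W
#2 (-1, 1, 3, -2): internal (-3.1213, -3.7071); octagon support 4.8284 vs apothem 0.8 → ∉ W
#3 (0, -1, -1, 0): internal (0.7071, 0.2929); octagon support 0.7071 vs apothem 0.8 → ∈ W
#4 (-1, 1, 1, -1): internal (-2.4142, -1.0000); octagon support 2.4142 vs apothem 0.8 → ∉ W
#5 (1, -1, -1, -1): internal (1.0000, -0.4142); octagon support 1.0000 vs apothem 0.8 → ∉ W
#6 (1, -1, 0, 0): internal (1.7071, -0.7071); octagon support 1.7071 vs apothem 0.8 → ∉ W
#7 (0, 0, -2, -1): internal (-0.7071, 1.2929); octagon support 1.4142 vs apothem 0.8 → ∉ W
#8 (0, 1, -1, -1): internal (-1.4142, 1.0000); octagon support 1.7071 vs apothem 0.8 → ∉ W

3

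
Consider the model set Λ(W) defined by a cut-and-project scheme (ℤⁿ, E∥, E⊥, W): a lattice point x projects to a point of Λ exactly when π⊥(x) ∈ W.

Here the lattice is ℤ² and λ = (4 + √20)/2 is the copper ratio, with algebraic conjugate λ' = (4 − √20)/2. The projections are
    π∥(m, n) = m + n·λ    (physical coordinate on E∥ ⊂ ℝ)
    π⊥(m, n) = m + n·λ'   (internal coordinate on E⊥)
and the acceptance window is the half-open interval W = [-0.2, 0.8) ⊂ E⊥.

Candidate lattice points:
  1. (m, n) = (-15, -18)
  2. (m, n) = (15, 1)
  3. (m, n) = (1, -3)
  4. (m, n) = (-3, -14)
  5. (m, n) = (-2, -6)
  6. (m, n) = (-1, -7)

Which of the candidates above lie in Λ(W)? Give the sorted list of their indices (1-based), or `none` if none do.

λ' = (4−√20)/2 ≈ -0.236068.
candidate 1: (m,n)=(-15,-18) → π∥ = -15-18·λ ≈ -91.249224, π⊥ = -15-18·λ' ≈ -10.750776 ∉ [-0.2, 0.8) ⇒ out
candidate 2: (m,n)=(15,1) → π∥ = 15+1·λ ≈ 19.236068, π⊥ = 15+1·λ' ≈ 14.763932 ∉ [-0.2, 0.8) ⇒ out
candidate 3: (m,n)=(1,-3) → π∥ = 1-3·λ ≈ -11.708204, π⊥ = 1-3·λ' ≈ 1.708204 ∉ [-0.2, 0.8) ⇒ out
candidate 4: (m,n)=(-3,-14) → π∥ = -3-14·λ ≈ -62.304952, π⊥ = -3-14·λ' ≈ 0.304952 ∈ [-0.2, 0.8) ⇒ IN Λ
candidate 5: (m,n)=(-2,-6) → π∥ = -2-6·λ ≈ -27.416408, π⊥ = -2-6·λ' ≈ -0.583592 ∉ [-0.2, 0.8) ⇒ out
candidate 6: (m,n)=(-1,-7) → π∥ = -1-7·λ ≈ -30.652476, π⊥ = -1-7·λ' ≈ 0.652476 ∈ [-0.2, 0.8) ⇒ IN Λ

4, 6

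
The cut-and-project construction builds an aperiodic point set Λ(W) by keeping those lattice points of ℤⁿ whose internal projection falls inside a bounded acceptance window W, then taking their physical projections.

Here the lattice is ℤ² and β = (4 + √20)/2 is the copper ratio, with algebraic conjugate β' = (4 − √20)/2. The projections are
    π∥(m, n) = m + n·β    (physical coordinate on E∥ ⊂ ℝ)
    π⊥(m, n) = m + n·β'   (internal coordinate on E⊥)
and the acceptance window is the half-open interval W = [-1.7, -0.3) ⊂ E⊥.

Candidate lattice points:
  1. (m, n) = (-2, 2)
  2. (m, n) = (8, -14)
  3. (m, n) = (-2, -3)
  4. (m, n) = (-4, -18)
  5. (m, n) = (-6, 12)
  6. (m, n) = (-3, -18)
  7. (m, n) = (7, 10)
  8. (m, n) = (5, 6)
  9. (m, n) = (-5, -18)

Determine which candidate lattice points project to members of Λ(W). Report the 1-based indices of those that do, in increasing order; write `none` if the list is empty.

3, 9

Compute β' = (4−√20)/2 = -0.236068, so π⊥(m,n) = m -0.236068·n.
[1] lift (-2,2): star map gives -2.472136; window check -1.7 ≤ -2.472136 < -0.3 is false → out
[2] lift (8,-14): star map gives 11.304952; window check -1.7 ≤ 11.304952 < -0.3 is false → out
[3] lift (-2,-3): star map gives -1.291796; window check -1.7 ≤ -1.291796 < -0.3 is true → IN Λ
[4] lift (-4,-18): star map gives 0.249224; window check -1.7 ≤ 0.249224 < -0.3 is false → out
[5] lift (-6,12): star map gives -8.832816; window check -1.7 ≤ -8.832816 < -0.3 is false → out
[6] lift (-3,-18): star map gives 1.249224; window check -1.7 ≤ 1.249224 < -0.3 is false → out
[7] lift (7,10): star map gives 4.639320; window check -1.7 ≤ 4.639320 < -0.3 is false → out
[8] lift (5,6): star map gives 3.583592; window check -1.7 ≤ 3.583592 < -0.3 is false → out
[9] lift (-5,-18): star map gives -0.750776; window check -1.7 ≤ -0.750776 < -0.3 is true → IN Λ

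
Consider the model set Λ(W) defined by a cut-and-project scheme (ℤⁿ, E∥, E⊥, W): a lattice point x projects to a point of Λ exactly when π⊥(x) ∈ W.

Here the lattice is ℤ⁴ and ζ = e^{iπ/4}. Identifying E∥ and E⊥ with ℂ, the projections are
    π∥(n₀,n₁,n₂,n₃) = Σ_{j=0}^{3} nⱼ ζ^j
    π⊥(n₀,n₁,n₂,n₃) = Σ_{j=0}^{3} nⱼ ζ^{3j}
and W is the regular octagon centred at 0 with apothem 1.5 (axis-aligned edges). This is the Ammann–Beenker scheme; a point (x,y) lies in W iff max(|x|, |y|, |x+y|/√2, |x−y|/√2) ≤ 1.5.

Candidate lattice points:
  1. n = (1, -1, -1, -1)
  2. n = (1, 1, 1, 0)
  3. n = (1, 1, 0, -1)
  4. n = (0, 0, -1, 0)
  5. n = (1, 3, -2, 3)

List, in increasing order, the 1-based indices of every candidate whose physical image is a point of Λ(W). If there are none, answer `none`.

1, 2, 3, 4

Internal map: ζ^{3j} for j=0..3 gives (1,0), (−√2/2,√2/2), (0,−1), (√2/2,√2/2).
#1 (1, -1, -1, -1): internal (1.000000, -0.414214); octagon support 1.000000 vs apothem 1.5 → ∈ W
#2 (1, 1, 1, 0): internal (0.292893, -0.292893); octagon support 0.414214 vs apothem 1.5 → ∈ W
#3 (1, 1, 0, -1): internal (-0.414214, 0.000000); octagon support 0.414214 vs apothem 1.5 → ∈ W
#4 (0, 0, -1, 0): internal (0.000000, 1.000000); octagon support 1.000000 vs apothem 1.5 → ∈ W
#5 (1, 3, -2, 3): internal (1.000000, 6.242641); octagon support 6.242641 vs apothem 1.5 → ∉ W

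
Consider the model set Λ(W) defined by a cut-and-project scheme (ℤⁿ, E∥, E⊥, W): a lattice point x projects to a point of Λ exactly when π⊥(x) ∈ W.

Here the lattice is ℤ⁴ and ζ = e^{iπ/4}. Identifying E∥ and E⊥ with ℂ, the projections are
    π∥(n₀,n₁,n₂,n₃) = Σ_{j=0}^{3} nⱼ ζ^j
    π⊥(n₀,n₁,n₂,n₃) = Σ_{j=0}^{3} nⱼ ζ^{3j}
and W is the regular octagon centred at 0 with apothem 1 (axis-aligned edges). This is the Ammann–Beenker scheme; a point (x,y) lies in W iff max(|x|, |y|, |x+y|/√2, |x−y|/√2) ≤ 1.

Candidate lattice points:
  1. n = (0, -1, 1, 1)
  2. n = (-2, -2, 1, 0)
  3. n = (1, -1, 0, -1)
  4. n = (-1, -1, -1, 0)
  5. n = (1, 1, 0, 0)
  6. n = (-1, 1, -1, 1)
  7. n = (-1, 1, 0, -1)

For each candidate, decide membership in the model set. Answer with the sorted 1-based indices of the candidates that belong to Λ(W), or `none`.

π⊥(n) = n₀ + n₁ζ³ + n₂ζ⁶ + n₃ζ⁹ where ζ = e^{iπ/4}.
candidate 1: n = (0, -1, 1, 1) → π⊥ ≈ (+1.4142, -1.0000); max(|x|,|y|,|x±y|/√2) = 1.7071 > 1 ⇒ ∉ W
candidate 2: n = (-2, -2, 1, 0) → π⊥ ≈ (-0.5858, -2.4142); max(|x|,|y|,|x±y|/√2) = 2.4142 > 1 ⇒ ∉ W
candidate 3: n = (1, -1, 0, -1) → π⊥ ≈ (+1.0000, -1.4142); max(|x|,|y|,|x±y|/√2) = 1.7071 > 1 ⇒ ∉ W
candidate 4: n = (-1, -1, -1, 0) → π⊥ ≈ (-0.2929, +0.2929); max(|x|,|y|,|x±y|/√2) = 0.4142 ≤ 1 ⇒ ∈ W
candidate 5: n = (1, 1, 0, 0) → π⊥ ≈ (+0.2929, +0.7071); max(|x|,|y|,|x±y|/√2) = 0.7071 ≤ 1 ⇒ ∈ W
candidate 6: n = (-1, 1, -1, 1) → π⊥ ≈ (-1.0000, +2.4142); max(|x|,|y|,|x±y|/√2) = 2.4142 > 1 ⇒ ∉ W
candidate 7: n = (-1, 1, 0, -1) → π⊥ ≈ (-2.4142, +0.0000); max(|x|,|y|,|x±y|/√2) = 2.4142 > 1 ⇒ ∉ W

4, 5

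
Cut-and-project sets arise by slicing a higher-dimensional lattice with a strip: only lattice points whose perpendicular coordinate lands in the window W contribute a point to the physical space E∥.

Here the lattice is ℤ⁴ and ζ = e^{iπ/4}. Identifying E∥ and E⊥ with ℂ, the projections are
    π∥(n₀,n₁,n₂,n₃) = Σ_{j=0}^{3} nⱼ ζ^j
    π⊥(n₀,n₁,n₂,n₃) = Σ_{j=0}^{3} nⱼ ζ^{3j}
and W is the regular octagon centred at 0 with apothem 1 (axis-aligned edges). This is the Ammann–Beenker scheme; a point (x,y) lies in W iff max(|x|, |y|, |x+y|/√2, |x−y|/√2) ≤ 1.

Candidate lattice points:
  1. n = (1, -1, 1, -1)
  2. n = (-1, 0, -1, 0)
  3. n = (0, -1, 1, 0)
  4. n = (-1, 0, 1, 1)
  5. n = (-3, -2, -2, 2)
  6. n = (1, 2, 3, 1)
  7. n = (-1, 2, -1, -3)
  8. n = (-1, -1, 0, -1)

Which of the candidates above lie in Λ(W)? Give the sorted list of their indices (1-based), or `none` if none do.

4, 6

Internal map: ζ^{3j} for j=0..3 gives (1,0), (−√2/2,√2/2), (0,−1), (√2/2,√2/2).
candidate 1: n = (1, -1, 1, -1) → π⊥ ≈ (+1.0000, -2.4142); max(|x|,|y|,|x±y|/√2) = 2.4142 > 1 ⇒ ∉ W
candidate 2: n = (-1, 0, -1, 0) → π⊥ ≈ (-1.0000, +1.0000); max(|x|,|y|,|x±y|/√2) = 1.4142 > 1 ⇒ ∉ W
candidate 3: n = (0, -1, 1, 0) → π⊥ ≈ (+0.7071, -1.7071); max(|x|,|y|,|x±y|/√2) = 1.7071 > 1 ⇒ ∉ W
candidate 4: n = (-1, 0, 1, 1) → π⊥ ≈ (-0.2929, -0.2929); max(|x|,|y|,|x±y|/√2) = 0.4142 ≤ 1 ⇒ ∈ W
candidate 5: n = (-3, -2, -2, 2) → π⊥ ≈ (-0.1716, +2.0000); max(|x|,|y|,|x±y|/√2) = 2.0000 > 1 ⇒ ∉ W
candidate 6: n = (1, 2, 3, 1) → π⊥ ≈ (+0.2929, -0.8787); max(|x|,|y|,|x±y|/√2) = 0.8787 ≤ 1 ⇒ ∈ W
candidate 7: n = (-1, 2, -1, -3) → π⊥ ≈ (-4.5355, +0.2929); max(|x|,|y|,|x±y|/√2) = 4.5355 > 1 ⇒ ∉ W
candidate 8: n = (-1, -1, 0, -1) → π⊥ ≈ (-1.0000, -1.4142); max(|x|,|y|,|x±y|/√2) = 1.7071 > 1 ⇒ ∉ W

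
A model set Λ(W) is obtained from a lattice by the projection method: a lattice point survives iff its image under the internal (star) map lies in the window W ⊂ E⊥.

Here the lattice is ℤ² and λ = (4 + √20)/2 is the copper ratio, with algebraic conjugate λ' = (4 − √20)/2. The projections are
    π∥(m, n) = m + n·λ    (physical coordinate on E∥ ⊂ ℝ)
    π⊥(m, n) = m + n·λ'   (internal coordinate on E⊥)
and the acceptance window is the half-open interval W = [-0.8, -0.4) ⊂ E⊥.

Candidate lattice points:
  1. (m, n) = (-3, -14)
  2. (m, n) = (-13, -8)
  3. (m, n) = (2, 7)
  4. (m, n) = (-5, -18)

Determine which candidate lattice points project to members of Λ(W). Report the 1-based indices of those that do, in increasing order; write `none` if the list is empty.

Numerically λ ≈ 4.236068 and λ' = −1/λ ≈ -0.236068.
[1] lift (-3,-14): star map gives 0.304952; window check -0.8 ≤ 0.304952 < -0.4 is false → out
[2] lift (-13,-8): star map gives -11.111456; window check -0.8 ≤ -11.111456 < -0.4 is false → out
[3] lift (2,7): star map gives 0.347524; window check -0.8 ≤ 0.347524 < -0.4 is false → out
[4] lift (-5,-18): star map gives -0.750776; window check -0.8 ≤ -0.750776 < -0.4 is true → IN Λ

4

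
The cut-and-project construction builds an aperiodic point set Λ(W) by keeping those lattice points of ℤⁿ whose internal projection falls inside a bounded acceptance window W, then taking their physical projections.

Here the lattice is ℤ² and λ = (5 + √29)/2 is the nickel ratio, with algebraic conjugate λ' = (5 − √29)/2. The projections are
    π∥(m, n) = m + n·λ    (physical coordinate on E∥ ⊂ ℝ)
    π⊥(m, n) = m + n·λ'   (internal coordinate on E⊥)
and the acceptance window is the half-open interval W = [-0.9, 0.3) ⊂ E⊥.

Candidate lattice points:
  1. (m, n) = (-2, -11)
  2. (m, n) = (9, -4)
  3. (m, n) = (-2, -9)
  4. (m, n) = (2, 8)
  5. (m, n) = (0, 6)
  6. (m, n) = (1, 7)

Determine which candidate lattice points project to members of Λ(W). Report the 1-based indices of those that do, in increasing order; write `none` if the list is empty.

Compute λ' = (5−√29)/2 = -0.1926, so π⊥(m,n) = m -0.1926·n.
[1] lift (-2,-11): star map gives 0.1184; window check -0.9 ≤ 0.1184 < 0.3 is true → IN Λ
[2] lift (9,-4): star map gives 9.7703; window check -0.9 ≤ 9.7703 < 0.3 is false → out
[3] lift (-2,-9): star map gives -0.2668; window check -0.9 ≤ -0.2668 < 0.3 is true → IN Λ
[4] lift (2,8): star map gives 0.4593; window check -0.9 ≤ 0.4593 < 0.3 is false → out
[5] lift (0,6): star map gives -1.1555; window check -0.9 ≤ -1.1555 < 0.3 is false → out
[6] lift (1,7): star map gives -0.3481; window check -0.9 ≤ -0.3481 < 0.3 is true → IN Λ

1, 3, 6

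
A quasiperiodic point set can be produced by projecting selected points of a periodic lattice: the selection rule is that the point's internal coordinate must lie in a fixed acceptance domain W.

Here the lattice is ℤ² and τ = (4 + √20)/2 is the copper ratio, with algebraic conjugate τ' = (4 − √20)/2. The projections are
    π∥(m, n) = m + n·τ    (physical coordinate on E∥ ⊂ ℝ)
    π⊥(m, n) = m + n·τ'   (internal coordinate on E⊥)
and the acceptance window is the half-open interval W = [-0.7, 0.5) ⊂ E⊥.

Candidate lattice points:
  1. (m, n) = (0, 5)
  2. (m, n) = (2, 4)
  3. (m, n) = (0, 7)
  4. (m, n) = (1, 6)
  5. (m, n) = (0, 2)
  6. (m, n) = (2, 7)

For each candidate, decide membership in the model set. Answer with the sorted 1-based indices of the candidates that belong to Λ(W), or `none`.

τ' = (4−√20)/2 ≈ -0.236068.
#1 (0,5): internal coord 0 + (5)·τ' = -1.180340; -1.180340 ∉ [-0.7, 0.5) → out
#2 (2,4): internal coord 2 + (4)·τ' = +1.055728; +1.055728 ∉ [-0.7, 0.5) → out
#3 (0,7): internal coord 0 + (7)·τ' = -1.652476; -1.652476 ∉ [-0.7, 0.5) → out
#4 (1,6): internal coord 1 + (6)·τ' = -0.416408; -0.416408 ∈ [-0.7, 0.5) → IN Λ
#5 (0,2): internal coord 0 + (2)·τ' = -0.472136; -0.472136 ∈ [-0.7, 0.5) → IN Λ
#6 (2,7): internal coord 2 + (7)·τ' = +0.347524; +0.347524 ∈ [-0.7, 0.5) → IN Λ

4, 5, 6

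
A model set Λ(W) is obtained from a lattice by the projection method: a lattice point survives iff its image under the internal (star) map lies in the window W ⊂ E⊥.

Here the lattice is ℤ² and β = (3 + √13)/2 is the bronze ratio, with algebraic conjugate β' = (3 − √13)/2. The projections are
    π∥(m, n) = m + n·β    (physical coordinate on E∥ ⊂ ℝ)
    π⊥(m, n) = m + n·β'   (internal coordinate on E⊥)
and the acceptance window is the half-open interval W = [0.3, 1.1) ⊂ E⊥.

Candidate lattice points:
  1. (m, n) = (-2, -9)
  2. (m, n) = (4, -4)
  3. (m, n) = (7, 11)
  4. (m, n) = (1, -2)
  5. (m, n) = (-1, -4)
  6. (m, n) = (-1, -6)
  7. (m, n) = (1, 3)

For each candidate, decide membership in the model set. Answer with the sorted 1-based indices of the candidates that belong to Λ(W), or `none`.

Numerically β ≈ 3.3028 and β' = −1/β ≈ -0.3028.
candidate 1: (m,n)=(-2,-9) → π∥ = -2-9·β ≈ -31.7250, π⊥ = -2-9·β' ≈ 0.7250 ∈ [0.3, 1.1) ⇒ IN Λ
candidate 2: (m,n)=(4,-4) → π∥ = 4-4·β ≈ -9.2111, π⊥ = 4-4·β' ≈ 5.2111 ∉ [0.3, 1.1) ⇒ out
candidate 3: (m,n)=(7,11) → π∥ = 7+11·β ≈ 43.3305, π⊥ = 7+11·β' ≈ 3.6695 ∉ [0.3, 1.1) ⇒ out
candidate 4: (m,n)=(1,-2) → π∥ = 1-2·β ≈ -5.6056, π⊥ = 1-2·β' ≈ 1.6056 ∉ [0.3, 1.1) ⇒ out
candidate 5: (m,n)=(-1,-4) → π∥ = -1-4·β ≈ -14.2111, π⊥ = -1-4·β' ≈ 0.2111 ∉ [0.3, 1.1) ⇒ out
candidate 6: (m,n)=(-1,-6) → π∥ = -1-6·β ≈ -20.8167, π⊥ = -1-6·β' ≈ 0.8167 ∈ [0.3, 1.1) ⇒ IN Λ
candidate 7: (m,n)=(1,3) → π∥ = 1+3·β ≈ 10.9083, π⊥ = 1+3·β' ≈ 0.0917 ∉ [0.3, 1.1) ⇒ out

1, 6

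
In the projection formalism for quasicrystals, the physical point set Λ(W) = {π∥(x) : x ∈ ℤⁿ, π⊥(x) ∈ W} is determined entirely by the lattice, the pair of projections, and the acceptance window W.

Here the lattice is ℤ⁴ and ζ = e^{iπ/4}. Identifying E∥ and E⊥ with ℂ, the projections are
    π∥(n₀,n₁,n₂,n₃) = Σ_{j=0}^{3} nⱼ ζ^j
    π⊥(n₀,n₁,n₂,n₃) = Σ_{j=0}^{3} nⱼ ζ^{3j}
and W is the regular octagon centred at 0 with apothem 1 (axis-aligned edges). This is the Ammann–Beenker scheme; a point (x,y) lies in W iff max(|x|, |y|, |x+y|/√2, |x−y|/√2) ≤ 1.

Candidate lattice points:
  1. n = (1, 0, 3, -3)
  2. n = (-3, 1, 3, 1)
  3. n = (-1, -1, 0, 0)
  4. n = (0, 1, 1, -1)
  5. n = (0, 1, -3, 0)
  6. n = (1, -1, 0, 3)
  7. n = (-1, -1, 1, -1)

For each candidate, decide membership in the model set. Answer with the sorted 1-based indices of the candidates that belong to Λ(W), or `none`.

With ζ = e^{iπ/4} the internal vectors are ζ^0,ζ^3,ζ^6,ζ^9.
#1 (1, 0, 3, -3): internal (-1.12132, -5.12132); octagon support 5.12132 vs apothem 1 → ∉ W
#2 (-3, 1, 3, 1): internal (-3.00000, -1.58579); octagon support 3.24264 vs apothem 1 → ∉ W
#3 (-1, -1, 0, 0): internal (-0.29289, -0.70711); octagon support 0.70711 vs apothem 1 → ∈ W
#4 (0, 1, 1, -1): internal (-1.41421, -1.00000); octagon support 1.70711 vs apothem 1 → ∉ W
#5 (0, 1, -3, 0): internal (-0.70711, 3.70711); octagon support 3.70711 vs apothem 1 → ∉ W
#6 (1, -1, 0, 3): internal (3.82843, 1.41421); octagon support 3.82843 vs apothem 1 → ∉ W
#7 (-1, -1, 1, -1): internal (-1.00000, -2.41421); octagon support 2.41421 vs apothem 1 → ∉ W

3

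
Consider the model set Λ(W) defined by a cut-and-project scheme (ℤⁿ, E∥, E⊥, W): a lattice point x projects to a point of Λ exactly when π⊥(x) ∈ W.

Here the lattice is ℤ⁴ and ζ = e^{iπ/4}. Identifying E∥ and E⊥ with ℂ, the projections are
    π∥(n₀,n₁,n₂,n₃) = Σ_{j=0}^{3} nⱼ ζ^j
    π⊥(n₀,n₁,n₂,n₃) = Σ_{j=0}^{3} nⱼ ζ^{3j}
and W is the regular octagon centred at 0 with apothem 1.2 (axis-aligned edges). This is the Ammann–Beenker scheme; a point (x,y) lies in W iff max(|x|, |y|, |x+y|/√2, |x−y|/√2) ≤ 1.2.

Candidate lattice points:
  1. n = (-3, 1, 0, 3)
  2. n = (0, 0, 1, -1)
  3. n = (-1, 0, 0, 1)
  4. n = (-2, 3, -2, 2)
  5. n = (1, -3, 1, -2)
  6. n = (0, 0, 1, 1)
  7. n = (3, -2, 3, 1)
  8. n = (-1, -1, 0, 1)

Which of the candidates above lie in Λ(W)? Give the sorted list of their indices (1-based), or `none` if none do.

3, 6, 8

π⊥(n) = n₀ + n₁ζ³ + n₂ζ⁶ + n₃ζ⁹ where ζ = e^{iπ/4}.
#1 (-3, 1, 0, 3): internal (-1.5858, 2.8284); octagon support 3.1213 vs apothem 1.2 → ∉ W
#2 (0, 0, 1, -1): internal (-0.7071, -1.7071); octagon support 1.7071 vs apothem 1.2 → ∉ W
#3 (-1, 0, 0, 1): internal (-0.2929, 0.7071); octagon support 0.7071 vs apothem 1.2 → ∈ W
#4 (-2, 3, -2, 2): internal (-2.7071, 5.5355); octagon support 5.8284 vs apothem 1.2 → ∉ W
#5 (1, -3, 1, -2): internal (1.7071, -4.5355); octagon support 4.5355 vs apothem 1.2 → ∉ W
#6 (0, 0, 1, 1): internal (0.7071, -0.2929); octagon support 0.7071 vs apothem 1.2 → ∈ W
#7 (3, -2, 3, 1): internal (5.1213, -3.7071); octagon support 6.2426 vs apothem 1.2 → ∉ W
#8 (-1, -1, 0, 1): internal (0.4142, 0.0000); octagon support 0.4142 vs apothem 1.2 → ∈ W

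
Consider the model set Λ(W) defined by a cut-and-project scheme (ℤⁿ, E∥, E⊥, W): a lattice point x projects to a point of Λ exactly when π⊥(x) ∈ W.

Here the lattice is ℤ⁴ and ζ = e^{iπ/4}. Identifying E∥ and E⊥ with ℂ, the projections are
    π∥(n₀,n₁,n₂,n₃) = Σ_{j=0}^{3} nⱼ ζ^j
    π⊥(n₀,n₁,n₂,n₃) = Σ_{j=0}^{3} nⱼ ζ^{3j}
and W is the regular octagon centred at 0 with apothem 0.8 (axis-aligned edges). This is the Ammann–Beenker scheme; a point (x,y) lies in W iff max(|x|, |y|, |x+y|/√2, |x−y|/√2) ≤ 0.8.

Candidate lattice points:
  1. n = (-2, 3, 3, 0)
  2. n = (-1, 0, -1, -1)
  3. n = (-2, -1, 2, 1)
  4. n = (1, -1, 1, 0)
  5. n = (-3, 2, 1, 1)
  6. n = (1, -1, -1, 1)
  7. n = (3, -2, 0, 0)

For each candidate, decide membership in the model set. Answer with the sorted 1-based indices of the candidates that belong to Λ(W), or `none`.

none

Internal map: ζ^{3j} for j=0..3 gives (1,0), (−√2/2,√2/2), (0,−1), (√2/2,√2/2).
candidate 1: n = (-2, 3, 3, 0) → π⊥ ≈ (-4.1213, -0.8787); max(|x|,|y|,|x±y|/√2) = 4.1213 > 0.8 ⇒ ∉ W
candidate 2: n = (-1, 0, -1, -1) → π⊥ ≈ (-1.7071, +0.2929); max(|x|,|y|,|x±y|/√2) = 1.7071 > 0.8 ⇒ ∉ W
candidate 3: n = (-2, -1, 2, 1) → π⊥ ≈ (-0.5858, -2.0000); max(|x|,|y|,|x±y|/√2) = 2.0000 > 0.8 ⇒ ∉ W
candidate 4: n = (1, -1, 1, 0) → π⊥ ≈ (+1.7071, -1.7071); max(|x|,|y|,|x±y|/√2) = 2.4142 > 0.8 ⇒ ∉ W
candidate 5: n = (-3, 2, 1, 1) → π⊥ ≈ (-3.7071, +1.1213); max(|x|,|y|,|x±y|/√2) = 3.7071 > 0.8 ⇒ ∉ W
candidate 6: n = (1, -1, -1, 1) → π⊥ ≈ (+2.4142, +1.0000); max(|x|,|y|,|x±y|/√2) = 2.4142 > 0.8 ⇒ ∉ W
candidate 7: n = (3, -2, 0, 0) → π⊥ ≈ (+4.4142, -1.4142); max(|x|,|y|,|x±y|/√2) = 4.4142 > 0.8 ⇒ ∉ W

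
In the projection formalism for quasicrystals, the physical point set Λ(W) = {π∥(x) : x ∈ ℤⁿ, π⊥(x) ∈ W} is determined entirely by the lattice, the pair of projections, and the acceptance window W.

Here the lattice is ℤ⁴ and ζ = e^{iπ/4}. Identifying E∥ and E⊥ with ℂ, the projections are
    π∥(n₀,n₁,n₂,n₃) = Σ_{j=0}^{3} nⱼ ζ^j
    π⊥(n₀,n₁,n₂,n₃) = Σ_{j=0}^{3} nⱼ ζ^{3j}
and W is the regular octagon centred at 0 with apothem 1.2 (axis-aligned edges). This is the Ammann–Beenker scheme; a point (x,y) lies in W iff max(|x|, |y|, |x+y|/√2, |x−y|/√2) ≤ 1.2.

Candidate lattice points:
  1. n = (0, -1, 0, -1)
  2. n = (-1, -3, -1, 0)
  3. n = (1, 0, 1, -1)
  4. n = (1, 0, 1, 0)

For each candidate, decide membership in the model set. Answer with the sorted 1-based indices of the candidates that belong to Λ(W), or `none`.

none

Internal map: ζ^{3j} for j=0..3 gives (1,0), (−√2/2,√2/2), (0,−1), (√2/2,√2/2).
candidate 1: n = (0, -1, 0, -1) → π⊥ ≈ (+0.000000, -1.414214); max(|x|,|y|,|x±y|/√2) = 1.414214 > 1.2 ⇒ ∉ W
candidate 2: n = (-1, -3, -1, 0) → π⊥ ≈ (+1.121320, -1.121320); max(|x|,|y|,|x±y|/√2) = 1.585786 > 1.2 ⇒ ∉ W
candidate 3: n = (1, 0, 1, -1) → π⊥ ≈ (+0.292893, -1.707107); max(|x|,|y|,|x±y|/√2) = 1.707107 > 1.2 ⇒ ∉ W
candidate 4: n = (1, 0, 1, 0) → π⊥ ≈ (+1.000000, -1.000000); max(|x|,|y|,|x±y|/√2) = 1.414214 > 1.2 ⇒ ∉ W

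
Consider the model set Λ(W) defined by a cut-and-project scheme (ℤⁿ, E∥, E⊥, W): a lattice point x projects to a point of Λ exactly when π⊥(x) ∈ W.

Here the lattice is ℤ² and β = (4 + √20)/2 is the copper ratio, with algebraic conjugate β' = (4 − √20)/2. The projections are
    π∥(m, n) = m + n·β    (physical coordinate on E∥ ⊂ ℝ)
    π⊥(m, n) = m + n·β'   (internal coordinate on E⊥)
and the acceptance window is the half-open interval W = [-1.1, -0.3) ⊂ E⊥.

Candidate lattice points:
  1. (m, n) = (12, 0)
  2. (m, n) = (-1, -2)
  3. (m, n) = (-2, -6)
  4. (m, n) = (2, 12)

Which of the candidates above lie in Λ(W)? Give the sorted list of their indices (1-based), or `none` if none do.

2, 3, 4

Numerically β ≈ 4.236068 and β' = −1/β ≈ -0.236068.
[1] lift (12,0): star map gives 12.000000; window check -1.1 ≤ 12.000000 < -0.3 is false → out
[2] lift (-1,-2): star map gives -0.527864; window check -1.1 ≤ -0.527864 < -0.3 is true → IN Λ
[3] lift (-2,-6): star map gives -0.583592; window check -1.1 ≤ -0.583592 < -0.3 is true → IN Λ
[4] lift (2,12): star map gives -0.832816; window check -1.1 ≤ -0.832816 < -0.3 is true → IN Λ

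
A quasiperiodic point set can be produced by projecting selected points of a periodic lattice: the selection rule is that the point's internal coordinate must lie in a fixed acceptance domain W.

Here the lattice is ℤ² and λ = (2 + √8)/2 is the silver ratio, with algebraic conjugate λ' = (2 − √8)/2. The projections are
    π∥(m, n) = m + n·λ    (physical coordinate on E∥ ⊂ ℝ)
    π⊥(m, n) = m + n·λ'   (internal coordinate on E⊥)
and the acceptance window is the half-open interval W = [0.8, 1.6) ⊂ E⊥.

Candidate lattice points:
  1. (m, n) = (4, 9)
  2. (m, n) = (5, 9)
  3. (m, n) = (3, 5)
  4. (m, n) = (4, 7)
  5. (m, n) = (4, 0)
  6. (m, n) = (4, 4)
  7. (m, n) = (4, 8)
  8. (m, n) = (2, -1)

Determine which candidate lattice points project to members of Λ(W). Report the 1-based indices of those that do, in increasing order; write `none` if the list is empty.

λ' = (2−√8)/2 ≈ -0.414214.
[1] lift (4,9): star map gives 0.272078; window check 0.8 ≤ 0.272078 < 1.6 is false → out
[2] lift (5,9): star map gives 1.272078; window check 0.8 ≤ 1.272078 < 1.6 is true → IN Λ
[3] lift (3,5): star map gives 0.928932; window check 0.8 ≤ 0.928932 < 1.6 is true → IN Λ
[4] lift (4,7): star map gives 1.100505; window check 0.8 ≤ 1.100505 < 1.6 is true → IN Λ
[5] lift (4,0): star map gives 4.000000; window check 0.8 ≤ 4.000000 < 1.6 is false → out
[6] lift (4,4): star map gives 2.343146; window check 0.8 ≤ 2.343146 < 1.6 is false → out
[7] lift (4,8): star map gives 0.686292; window check 0.8 ≤ 0.686292 < 1.6 is false → out
[8] lift (2,-1): star map gives 2.414214; window check 0.8 ≤ 2.414214 < 1.6 is false → out

2, 3, 4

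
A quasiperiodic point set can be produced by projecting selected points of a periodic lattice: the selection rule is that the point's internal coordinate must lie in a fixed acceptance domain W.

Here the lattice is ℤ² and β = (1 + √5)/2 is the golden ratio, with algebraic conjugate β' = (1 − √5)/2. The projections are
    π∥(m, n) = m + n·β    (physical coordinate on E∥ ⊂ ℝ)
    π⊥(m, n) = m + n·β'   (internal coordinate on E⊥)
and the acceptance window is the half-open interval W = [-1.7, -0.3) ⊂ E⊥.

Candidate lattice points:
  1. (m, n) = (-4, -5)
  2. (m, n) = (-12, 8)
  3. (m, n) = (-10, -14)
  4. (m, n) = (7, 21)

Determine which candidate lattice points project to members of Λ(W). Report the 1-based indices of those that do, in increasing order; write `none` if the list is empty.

1, 3

Numerically β ≈ 1.6180 and β' = −1/β ≈ -0.6180.
[1] lift (-4,-5): star map gives -0.9098; window check -1.7 ≤ -0.9098 < -0.3 is true → IN Λ
[2] lift (-12,8): star map gives -16.9443; window check -1.7 ≤ -16.9443 < -0.3 is false → out
[3] lift (-10,-14): star map gives -1.3475; window check -1.7 ≤ -1.3475 < -0.3 is true → IN Λ
[4] lift (7,21): star map gives -5.9787; window check -1.7 ≤ -5.9787 < -0.3 is false → out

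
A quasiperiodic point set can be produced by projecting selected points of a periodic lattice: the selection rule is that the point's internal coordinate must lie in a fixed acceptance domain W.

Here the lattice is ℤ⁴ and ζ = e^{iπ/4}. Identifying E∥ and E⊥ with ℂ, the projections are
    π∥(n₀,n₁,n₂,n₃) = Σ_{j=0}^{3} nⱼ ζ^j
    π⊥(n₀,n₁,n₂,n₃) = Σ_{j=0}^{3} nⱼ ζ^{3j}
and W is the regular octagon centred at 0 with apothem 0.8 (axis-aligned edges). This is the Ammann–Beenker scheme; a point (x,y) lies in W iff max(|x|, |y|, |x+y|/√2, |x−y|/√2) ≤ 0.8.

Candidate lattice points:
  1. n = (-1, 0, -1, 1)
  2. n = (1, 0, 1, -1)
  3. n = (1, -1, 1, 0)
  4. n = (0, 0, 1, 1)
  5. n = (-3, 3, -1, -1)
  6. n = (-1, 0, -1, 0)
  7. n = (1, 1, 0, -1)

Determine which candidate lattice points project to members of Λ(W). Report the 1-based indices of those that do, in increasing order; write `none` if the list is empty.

4, 7

With ζ = e^{iπ/4} the internal vectors are ζ^0,ζ^3,ζ^6,ζ^9.
#1 (-1, 0, -1, 1): internal (-0.29289, 1.70711); octagon support 1.70711 vs apothem 0.8 → ∉ W
#2 (1, 0, 1, -1): internal (0.29289, -1.70711); octagon support 1.70711 vs apothem 0.8 → ∉ W
#3 (1, -1, 1, 0): internal (1.70711, -1.70711); octagon support 2.41421 vs apothem 0.8 → ∉ W
#4 (0, 0, 1, 1): internal (0.70711, -0.29289); octagon support 0.70711 vs apothem 0.8 → ∈ W
#5 (-3, 3, -1, -1): internal (-5.82843, 2.41421); octagon support 5.82843 vs apothem 0.8 → ∉ W
#6 (-1, 0, -1, 0): internal (-1.00000, 1.00000); octagon support 1.41421 vs apothem 0.8 → ∉ W
#7 (1, 1, 0, -1): internal (-0.41421, 0.00000); octagon support 0.41421 vs apothem 0.8 → ∈ W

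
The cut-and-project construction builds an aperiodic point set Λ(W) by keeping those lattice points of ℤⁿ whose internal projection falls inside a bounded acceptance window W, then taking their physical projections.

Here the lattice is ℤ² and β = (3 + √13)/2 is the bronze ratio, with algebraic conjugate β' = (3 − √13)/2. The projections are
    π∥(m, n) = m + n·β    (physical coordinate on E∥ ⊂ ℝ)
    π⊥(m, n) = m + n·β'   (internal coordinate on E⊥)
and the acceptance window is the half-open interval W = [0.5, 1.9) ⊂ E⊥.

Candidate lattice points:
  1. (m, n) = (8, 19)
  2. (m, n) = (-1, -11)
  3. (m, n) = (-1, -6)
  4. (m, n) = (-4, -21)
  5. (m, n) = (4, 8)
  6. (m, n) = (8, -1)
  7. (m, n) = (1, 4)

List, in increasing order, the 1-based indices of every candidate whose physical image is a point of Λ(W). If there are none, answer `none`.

Numerically β ≈ 3.302776 and β' = −1/β ≈ -0.302776.
[1] lift (8,19): star map gives 2.247263; window check 0.5 ≤ 2.247263 < 1.9 is false → out
[2] lift (-1,-11): star map gives 2.330532; window check 0.5 ≤ 2.330532 < 1.9 is false → out
[3] lift (-1,-6): star map gives 0.816654; window check 0.5 ≤ 0.816654 < 1.9 is true → IN Λ
[4] lift (-4,-21): star map gives 2.358288; window check 0.5 ≤ 2.358288 < 1.9 is false → out
[5] lift (4,8): star map gives 1.577795; window check 0.5 ≤ 1.577795 < 1.9 is true → IN Λ
[6] lift (8,-1): star map gives 8.302776; window check 0.5 ≤ 8.302776 < 1.9 is false → out
[7] lift (1,4): star map gives -0.211103; window check 0.5 ≤ -0.211103 < 1.9 is false → out

3, 5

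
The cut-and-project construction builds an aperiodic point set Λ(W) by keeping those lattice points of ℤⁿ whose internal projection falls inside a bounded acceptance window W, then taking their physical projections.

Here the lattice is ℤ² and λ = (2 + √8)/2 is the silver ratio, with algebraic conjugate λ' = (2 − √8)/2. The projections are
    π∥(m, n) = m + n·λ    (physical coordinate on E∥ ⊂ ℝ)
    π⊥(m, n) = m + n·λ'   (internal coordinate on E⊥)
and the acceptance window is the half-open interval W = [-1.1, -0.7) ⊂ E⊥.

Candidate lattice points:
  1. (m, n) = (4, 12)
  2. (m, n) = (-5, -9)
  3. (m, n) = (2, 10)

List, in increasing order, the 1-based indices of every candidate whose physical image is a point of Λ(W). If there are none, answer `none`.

1

Numerically λ ≈ 2.414214 and λ' = −1/λ ≈ -0.414214.
#1 (4,12): internal coord 4 + (12)·λ' = -0.970563; -0.970563 ∈ [-1.1, -0.7) → IN Λ
#2 (-5,-9): internal coord -5 + (-9)·λ' = -1.272078; -1.272078 ∉ [-1.1, -0.7) → out
#3 (2,10): internal coord 2 + (10)·λ' = -2.142136; -2.142136 ∉ [-1.1, -0.7) → out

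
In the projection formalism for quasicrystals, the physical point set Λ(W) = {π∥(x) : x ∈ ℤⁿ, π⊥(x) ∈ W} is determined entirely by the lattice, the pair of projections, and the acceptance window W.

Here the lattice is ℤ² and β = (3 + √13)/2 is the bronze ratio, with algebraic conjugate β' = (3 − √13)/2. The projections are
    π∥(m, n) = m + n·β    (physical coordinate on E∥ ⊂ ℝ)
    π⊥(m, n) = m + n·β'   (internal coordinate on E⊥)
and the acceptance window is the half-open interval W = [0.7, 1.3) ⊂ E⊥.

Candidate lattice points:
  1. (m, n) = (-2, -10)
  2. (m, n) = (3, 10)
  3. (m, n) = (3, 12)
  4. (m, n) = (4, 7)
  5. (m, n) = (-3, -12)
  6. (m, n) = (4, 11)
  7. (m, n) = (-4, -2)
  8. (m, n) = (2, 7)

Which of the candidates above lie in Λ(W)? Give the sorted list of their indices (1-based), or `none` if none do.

1

Numerically β ≈ 3.302776 and β' = −1/β ≈ -0.302776.
#1 (-2,-10): internal coord -2 + (-10)·β' = +1.027756; +1.027756 ∈ [0.7, 1.3) → IN Λ
#2 (3,10): internal coord 3 + (10)·β' = -0.027756; -0.027756 ∉ [0.7, 1.3) → out
#3 (3,12): internal coord 3 + (12)·β' = -0.633308; -0.633308 ∉ [0.7, 1.3) → out
#4 (4,7): internal coord 4 + (7)·β' = +1.880571; +1.880571 ∉ [0.7, 1.3) → out
#5 (-3,-12): internal coord -3 + (-12)·β' = +0.633308; +0.633308 ∉ [0.7, 1.3) → out
#6 (4,11): internal coord 4 + (11)·β' = +0.669468; +0.669468 ∉ [0.7, 1.3) → out
#7 (-4,-2): internal coord -4 + (-2)·β' = -3.394449; -3.394449 ∉ [0.7, 1.3) → out
#8 (2,7): internal coord 2 + (7)·β' = -0.119429; -0.119429 ∉ [0.7, 1.3) → out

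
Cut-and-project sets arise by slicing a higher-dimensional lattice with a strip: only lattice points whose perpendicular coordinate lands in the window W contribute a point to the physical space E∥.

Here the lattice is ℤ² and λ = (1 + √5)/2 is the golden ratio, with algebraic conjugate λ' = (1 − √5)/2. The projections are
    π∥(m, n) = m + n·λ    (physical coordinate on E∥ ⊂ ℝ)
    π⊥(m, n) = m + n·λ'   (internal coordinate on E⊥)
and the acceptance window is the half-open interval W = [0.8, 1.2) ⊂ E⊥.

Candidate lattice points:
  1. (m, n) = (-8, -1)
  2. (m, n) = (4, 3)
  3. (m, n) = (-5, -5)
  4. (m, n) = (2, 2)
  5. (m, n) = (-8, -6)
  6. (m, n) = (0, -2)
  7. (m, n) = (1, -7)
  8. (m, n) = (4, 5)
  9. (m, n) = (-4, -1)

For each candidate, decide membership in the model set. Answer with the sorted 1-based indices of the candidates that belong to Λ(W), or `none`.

8

Numerically λ ≈ 1.61803 and λ' = −1/λ ≈ -0.61803.
#1 (-8,-1): internal coord -8 + (-1)·λ' = -7.38197; -7.38197 ∉ [0.8, 1.2) → out
#2 (4,3): internal coord 4 + (3)·λ' = +2.14590; +2.14590 ∉ [0.8, 1.2) → out
#3 (-5,-5): internal coord -5 + (-5)·λ' = -1.90983; -1.90983 ∉ [0.8, 1.2) → out
#4 (2,2): internal coord 2 + (2)·λ' = +0.76393; +0.76393 ∉ [0.8, 1.2) → out
#5 (-8,-6): internal coord -8 + (-6)·λ' = -4.29180; -4.29180 ∉ [0.8, 1.2) → out
#6 (0,-2): internal coord 0 + (-2)·λ' = +1.23607; +1.23607 ∉ [0.8, 1.2) → out
#7 (1,-7): internal coord 1 + (-7)·λ' = +5.32624; +5.32624 ∉ [0.8, 1.2) → out
#8 (4,5): internal coord 4 + (5)·λ' = +0.90983; +0.90983 ∈ [0.8, 1.2) → IN Λ
#9 (-4,-1): internal coord -4 + (-1)·λ' = -3.38197; -3.38197 ∉ [0.8, 1.2) → out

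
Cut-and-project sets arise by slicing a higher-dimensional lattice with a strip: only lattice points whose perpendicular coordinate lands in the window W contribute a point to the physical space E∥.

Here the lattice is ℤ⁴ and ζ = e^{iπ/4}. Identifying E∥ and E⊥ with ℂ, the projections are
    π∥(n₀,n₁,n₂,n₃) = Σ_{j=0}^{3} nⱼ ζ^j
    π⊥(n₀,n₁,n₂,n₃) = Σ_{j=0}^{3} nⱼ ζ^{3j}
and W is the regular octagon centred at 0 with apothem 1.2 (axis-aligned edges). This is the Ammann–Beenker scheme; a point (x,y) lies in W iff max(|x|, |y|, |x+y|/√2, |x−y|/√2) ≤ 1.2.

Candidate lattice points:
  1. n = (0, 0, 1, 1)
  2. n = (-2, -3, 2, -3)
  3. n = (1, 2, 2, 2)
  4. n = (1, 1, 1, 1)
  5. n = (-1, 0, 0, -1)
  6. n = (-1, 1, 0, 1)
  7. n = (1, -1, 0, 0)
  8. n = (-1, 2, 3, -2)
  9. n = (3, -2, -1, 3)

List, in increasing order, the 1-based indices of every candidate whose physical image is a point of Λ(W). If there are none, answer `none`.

Internal map: ζ^{3j} for j=0..3 gives (1,0), (−√2/2,√2/2), (0,−1), (√2/2,√2/2).
candidate 1: n = (0, 0, 1, 1) → π⊥ ≈ (+0.70711, -0.29289); max(|x|,|y|,|x±y|/√2) = 0.70711 ≤ 1.2 ⇒ ∈ W
candidate 2: n = (-2, -3, 2, -3) → π⊥ ≈ (-2.00000, -6.24264); max(|x|,|y|,|x±y|/√2) = 6.24264 > 1.2 ⇒ ∉ W
candidate 3: n = (1, 2, 2, 2) → π⊥ ≈ (+1.00000, +0.82843); max(|x|,|y|,|x±y|/√2) = 1.29289 > 1.2 ⇒ ∉ W
candidate 4: n = (1, 1, 1, 1) → π⊥ ≈ (+1.00000, +0.41421); max(|x|,|y|,|x±y|/√2) = 1.00000 ≤ 1.2 ⇒ ∈ W
candidate 5: n = (-1, 0, 0, -1) → π⊥ ≈ (-1.70711, -0.70711); max(|x|,|y|,|x±y|/√2) = 1.70711 > 1.2 ⇒ ∉ W
candidate 6: n = (-1, 1, 0, 1) → π⊥ ≈ (-1.00000, +1.41421); max(|x|,|y|,|x±y|/√2) = 1.70711 > 1.2 ⇒ ∉ W
candidate 7: n = (1, -1, 0, 0) → π⊥ ≈ (+1.70711, -0.70711); max(|x|,|y|,|x±y|/√2) = 1.70711 > 1.2 ⇒ ∉ W
candidate 8: n = (-1, 2, 3, -2) → π⊥ ≈ (-3.82843, -3.00000); max(|x|,|y|,|x±y|/√2) = 4.82843 > 1.2 ⇒ ∉ W
candidate 9: n = (3, -2, -1, 3) → π⊥ ≈ (+6.53553, +1.70711); max(|x|,|y|,|x±y|/√2) = 6.53553 > 1.2 ⇒ ∉ W

1, 4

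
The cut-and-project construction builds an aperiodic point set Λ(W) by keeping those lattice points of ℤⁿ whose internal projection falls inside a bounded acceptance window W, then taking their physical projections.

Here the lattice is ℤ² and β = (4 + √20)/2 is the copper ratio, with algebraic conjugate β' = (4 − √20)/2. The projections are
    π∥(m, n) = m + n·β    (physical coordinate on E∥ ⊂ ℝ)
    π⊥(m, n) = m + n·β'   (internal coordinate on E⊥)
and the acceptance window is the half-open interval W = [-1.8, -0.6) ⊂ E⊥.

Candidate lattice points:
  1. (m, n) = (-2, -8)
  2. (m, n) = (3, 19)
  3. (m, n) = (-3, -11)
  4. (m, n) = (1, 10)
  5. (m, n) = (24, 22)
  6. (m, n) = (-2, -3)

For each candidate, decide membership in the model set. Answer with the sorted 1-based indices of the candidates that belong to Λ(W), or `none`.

β' = (4−√20)/2 ≈ -0.2361.
[1] lift (-2,-8): star map gives -0.1115; window check -1.8 ≤ -0.1115 < -0.6 is false → out
[2] lift (3,19): star map gives -1.4853; window check -1.8 ≤ -1.4853 < -0.6 is true → IN Λ
[3] lift (-3,-11): star map gives -0.4033; window check -1.8 ≤ -0.4033 < -0.6 is false → out
[4] lift (1,10): star map gives -1.3607; window check -1.8 ≤ -1.3607 < -0.6 is true → IN Λ
[5] lift (24,22): star map gives 18.8065; window check -1.8 ≤ 18.8065 < -0.6 is false → out
[6] lift (-2,-3): star map gives -1.2918; window check -1.8 ≤ -1.2918 < -0.6 is true → IN Λ

2, 4, 6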